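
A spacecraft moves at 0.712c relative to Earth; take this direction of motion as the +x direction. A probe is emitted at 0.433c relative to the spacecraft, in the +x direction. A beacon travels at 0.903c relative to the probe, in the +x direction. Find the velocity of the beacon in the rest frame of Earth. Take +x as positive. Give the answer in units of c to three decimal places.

Apply u = (u' + v)/(1 + u'v/c²) successively, working outward toward Earth.
Start: velocity of the spacecraft relative to Earth = 0.7120c.
Compose with the probe (u' = 0.433 in the spacecraft frame): u_1 = (0.433 + 0.712) / (1 + 0.433·0.712) = 1.1450/1.3083 = 0.8752.
Compose with the beacon (u' = 0.903 in the probe frame): u_2 = (0.903 + 0.875) / (1 + 0.903·0.875) = 1.7782/1.7903 = 0.9932.

0.993c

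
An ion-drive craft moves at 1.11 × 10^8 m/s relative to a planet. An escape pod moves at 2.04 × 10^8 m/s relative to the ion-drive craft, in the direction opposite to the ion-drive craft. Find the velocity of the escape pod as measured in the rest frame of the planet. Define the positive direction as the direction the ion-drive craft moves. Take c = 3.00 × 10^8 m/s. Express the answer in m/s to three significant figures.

-1.24 × 10^8 m/s

In units of c (dividing by 3.00 × 10^8 m/s): v = 0.370, u' = -0.680.
u = (u' + v)/(1 + u'v/c²):
u = (-0.680 + 0.370) / (1 + (-0.680)·0.370) = -0.3100/0.7484 = -0.4142
Converting back: u = -0.4142 × 3.00 × 10^8 m/s.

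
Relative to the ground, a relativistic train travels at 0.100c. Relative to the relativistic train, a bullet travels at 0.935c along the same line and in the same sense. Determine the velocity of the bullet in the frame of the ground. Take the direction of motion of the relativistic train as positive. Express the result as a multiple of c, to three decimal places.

With v = 0.100 and u' = 0.935 (in units of c),
u = (u' + v)/(1 + u'v/c²):
u = (0.935 + 0.100) / (1 + 0.935·0.100) = 1.0350/1.0935 = 0.9465

0.947c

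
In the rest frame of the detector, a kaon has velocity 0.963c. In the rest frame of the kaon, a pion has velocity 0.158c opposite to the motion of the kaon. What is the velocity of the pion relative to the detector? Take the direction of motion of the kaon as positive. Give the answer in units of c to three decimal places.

With v = 0.963 and u' = -0.158 (in units of c),
u = (u' + v)/(1 + u'v/c²):
u = (-0.158 + 0.963) / (1 + (-0.158)·0.963) = 0.8050/0.8478 = 0.9495

+0.949c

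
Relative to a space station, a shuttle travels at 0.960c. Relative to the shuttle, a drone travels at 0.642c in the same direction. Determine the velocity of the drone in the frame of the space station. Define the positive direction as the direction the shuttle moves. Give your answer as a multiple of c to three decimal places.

0.991c

With v = 0.960 and u' = 0.642 (in units of c),
u = (u' + v)/(1 + u'v/c²):
u = (0.642 + 0.960) / (1 + 0.642·0.960) = 1.6020/1.6163 = 0.9911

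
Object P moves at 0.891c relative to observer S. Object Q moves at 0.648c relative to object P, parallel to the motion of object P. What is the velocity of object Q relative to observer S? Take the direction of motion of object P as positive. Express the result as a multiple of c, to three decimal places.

0.976c

With v = 0.891 and u' = 0.648 (in units of c),
u = (u' + v)/(1 + u'v/c²):
u = (0.648 + 0.891) / (1 + 0.648·0.891) = 1.5390/1.5774 = 0.9757
(Galilean addition would give +1.539c, exceeding c.)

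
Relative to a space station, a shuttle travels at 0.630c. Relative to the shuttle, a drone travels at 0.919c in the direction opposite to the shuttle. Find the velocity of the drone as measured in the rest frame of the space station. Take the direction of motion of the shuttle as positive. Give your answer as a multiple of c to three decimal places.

With v = 0.630 and u' = -0.919 (in units of c),
u = (u' + v)/(1 + u'v/c²):
u = (-0.919 + 0.630) / (1 + (-0.919)·0.630) = -0.2890/0.4210 = -0.6864
(Galilean addition would give -0.289c.)

-0.686c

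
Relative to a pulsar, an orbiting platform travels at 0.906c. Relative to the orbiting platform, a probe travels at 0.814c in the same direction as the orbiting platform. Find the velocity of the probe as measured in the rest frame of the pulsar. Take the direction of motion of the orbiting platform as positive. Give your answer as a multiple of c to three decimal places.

With v = 0.906 and u' = 0.814 (in units of c),
u = (u' + v)/(1 + u'v/c²):
u = (0.814 + 0.906) / (1 + 0.814·0.906) = 1.7200/1.7375 = 0.9899

0.990c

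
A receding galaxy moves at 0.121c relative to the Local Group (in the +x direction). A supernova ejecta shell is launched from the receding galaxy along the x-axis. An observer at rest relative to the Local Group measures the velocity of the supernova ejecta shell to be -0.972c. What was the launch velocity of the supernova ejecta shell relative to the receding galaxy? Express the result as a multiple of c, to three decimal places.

Invert the composition law: u' = (u − v)/(1 − uv/c²).
u' = (-0.972 − 0.121) / (1 − (-0.972)(0.121)) = -1.0930/1.1176 = -0.9780.

-0.978c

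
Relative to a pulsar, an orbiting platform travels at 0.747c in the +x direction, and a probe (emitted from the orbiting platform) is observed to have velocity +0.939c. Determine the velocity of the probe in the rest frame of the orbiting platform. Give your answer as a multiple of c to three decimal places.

+0.643c

Invert the composition law: u' = (u − v)/(1 − uv/c²).
u' = (0.939 − 0.747) / (1 − (0.939)(0.747)) = 0.1920/0.2986 = 0.6431.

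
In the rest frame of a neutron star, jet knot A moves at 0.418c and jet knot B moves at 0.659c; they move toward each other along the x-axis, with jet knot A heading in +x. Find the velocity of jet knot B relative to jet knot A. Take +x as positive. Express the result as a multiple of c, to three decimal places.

β_A = 0.418, β_B = -0.659.
Transform to A's frame with the inverse velocity-addition law: u' = (u − v)/(1 − uv/c²), taking u = β_B and v = β_A.
u' = (-0.659 − 0.418) / (1 − (0.418)(-0.659)) = -1.0770/1.2755 = -0.8444.

-0.844c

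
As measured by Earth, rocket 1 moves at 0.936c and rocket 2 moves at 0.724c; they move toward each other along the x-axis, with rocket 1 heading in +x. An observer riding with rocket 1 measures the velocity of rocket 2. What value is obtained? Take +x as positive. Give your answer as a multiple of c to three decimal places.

β_A = 0.936, β_B = -0.724.
Transform to A's frame with the inverse velocity-addition law: u' = (u − v)/(1 − uv/c²), taking u = β_B and v = β_A.
u' = (-0.724 − 0.936) / (1 − (0.936)(-0.724)) = -1.6600/1.6777 = -0.9895.

-0.989c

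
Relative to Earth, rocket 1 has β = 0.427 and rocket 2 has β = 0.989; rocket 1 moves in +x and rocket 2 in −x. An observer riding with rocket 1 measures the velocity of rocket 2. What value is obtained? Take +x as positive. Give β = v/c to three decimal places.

β = -0.996

β_A = 0.427, β_B = -0.989.
Transform to A's frame with the inverse velocity-addition law: u' = (u − v)/(1 − uv/c²), taking u = β_B and v = β_A.
u' = (-0.989 − 0.427) / (1 − (0.427)(-0.989)) = -1.4160/1.4223 = -0.9956.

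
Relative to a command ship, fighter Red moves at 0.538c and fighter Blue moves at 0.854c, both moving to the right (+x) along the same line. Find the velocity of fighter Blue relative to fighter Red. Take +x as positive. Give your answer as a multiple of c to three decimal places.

+0.585c

β_A = 0.538, β_B = 0.854.
Transform to A's frame with the inverse velocity-addition law: u' = (u − v)/(1 − uv/c²), taking u = β_B and v = β_A.
u' = (0.854 − 0.538) / (1 − (0.538)(0.854)) = 0.3160/0.5405 = 0.5846.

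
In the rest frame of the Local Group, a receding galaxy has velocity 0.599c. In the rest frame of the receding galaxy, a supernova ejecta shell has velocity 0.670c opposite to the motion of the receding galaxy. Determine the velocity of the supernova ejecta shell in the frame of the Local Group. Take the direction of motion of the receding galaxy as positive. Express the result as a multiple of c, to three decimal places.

-0.119c

With v = 0.599 and u' = -0.670 (in units of c),
u = (u' + v)/(1 + u'v/c²):
u = (-0.670 + 0.599) / (1 + (-0.670)·0.599) = -0.0710/0.5987 = -0.1186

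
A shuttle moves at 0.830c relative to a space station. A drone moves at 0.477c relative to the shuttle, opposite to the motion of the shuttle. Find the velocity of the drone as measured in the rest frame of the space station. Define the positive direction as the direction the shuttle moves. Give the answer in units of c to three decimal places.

With v = 0.830 and u' = -0.477 (in units of c),
u = (u' + v)/(1 + u'v/c²):
u = (-0.477 + 0.830) / (1 + (-0.477)·0.830) = 0.3530/0.6041 = 0.5844
(Galilean addition would give +0.353c.)

+0.584c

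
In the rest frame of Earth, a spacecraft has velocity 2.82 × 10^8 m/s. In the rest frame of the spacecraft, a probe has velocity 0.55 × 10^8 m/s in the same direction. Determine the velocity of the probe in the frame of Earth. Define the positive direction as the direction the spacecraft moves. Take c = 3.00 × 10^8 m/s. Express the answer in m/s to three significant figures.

2.87 × 10^8 m/s

In units of c (dividing by 3.00 × 10^8 m/s): v = 0.940, u' = 0.183.
u = (u' + v)/(1 + u'v/c²):
u = (0.183 + 0.940) / (1 + 0.183·0.940) = 1.1233/1.1723 = 0.9582
(Galilean addition would give +1.123c, exceeding c.)
Converting back: u = 0.9582 × 3.00 × 10^8 m/s.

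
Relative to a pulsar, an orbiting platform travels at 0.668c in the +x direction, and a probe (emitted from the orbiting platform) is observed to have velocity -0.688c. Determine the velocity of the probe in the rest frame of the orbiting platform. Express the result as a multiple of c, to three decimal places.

-0.929c

Invert the composition law: u' = (u − v)/(1 − uv/c²).
u' = (-0.688 − 0.668) / (1 − (-0.688)(0.668)) = -1.3560/1.4596 = -0.9290.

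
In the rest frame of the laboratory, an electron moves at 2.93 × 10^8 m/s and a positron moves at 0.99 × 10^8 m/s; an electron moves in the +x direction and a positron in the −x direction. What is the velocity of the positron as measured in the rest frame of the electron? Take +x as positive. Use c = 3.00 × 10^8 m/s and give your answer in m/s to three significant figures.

β_A = 0.977, β_B = -0.330 (dividing each by c = 3.00 × 10^8 m/s).
Transform to A's frame with the inverse velocity-addition law: u' = (u − v)/(1 − uv/c²), taking u = β_B and v = β_A.
u' = (-0.330 − 0.977) / (1 − (0.977)(-0.330)) = -1.3067/1.3223 = -0.9882.
u' = -0.9882 × 3.00 × 10^8 m/s.

-2.96 × 10^8 m/s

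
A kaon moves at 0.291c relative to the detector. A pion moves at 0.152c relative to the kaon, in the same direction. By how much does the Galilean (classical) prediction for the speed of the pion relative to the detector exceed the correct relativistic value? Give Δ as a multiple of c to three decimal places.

Galilean: u_cl = 0.152 + 0.291 = 0.4430.
Relativistic: u_rel = (0.152 + 0.291) / (1 + 0.152·0.291) = 0.4430/1.0442 = 0.4242.
Δ = 0.4430 − 0.4242 = 0.0188.

Δ = 0.019c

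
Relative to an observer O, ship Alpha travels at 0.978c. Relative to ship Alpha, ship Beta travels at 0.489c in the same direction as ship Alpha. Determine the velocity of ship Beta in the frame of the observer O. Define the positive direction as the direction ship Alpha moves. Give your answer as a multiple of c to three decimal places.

With v = 0.978 and u' = 0.489 (in units of c),
u = (u' + v)/(1 + u'v/c²):
u = (0.489 + 0.978) / (1 + 0.489·0.978) = 1.4670/1.4782 = 0.9924
(Galilean addition would give +1.467c, exceeding c.)

0.992c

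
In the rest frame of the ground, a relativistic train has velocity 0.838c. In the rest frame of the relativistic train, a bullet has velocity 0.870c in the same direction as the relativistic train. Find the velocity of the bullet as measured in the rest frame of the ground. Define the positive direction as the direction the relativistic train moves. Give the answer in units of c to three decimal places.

0.988c

With v = 0.838 and u' = 0.870 (in units of c),
u = (u' + v)/(1 + u'v/c²):
u = (0.870 + 0.838) / (1 + 0.870·0.838) = 1.7080/1.7291 = 0.9878
(Galilean addition would give +1.708c, exceeding c.)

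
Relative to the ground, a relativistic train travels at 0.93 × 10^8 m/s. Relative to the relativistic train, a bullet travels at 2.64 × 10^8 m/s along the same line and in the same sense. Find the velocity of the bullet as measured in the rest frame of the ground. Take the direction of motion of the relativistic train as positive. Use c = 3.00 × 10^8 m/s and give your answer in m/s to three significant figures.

2.80 × 10^8 m/s

In units of c (dividing by 3.00 × 10^8 m/s): v = 0.310, u' = 0.880.
u = (u' + v)/(1 + u'v/c²):
u = (0.880 + 0.310) / (1 + 0.880·0.310) = 1.1900/1.2728 = 0.9349
Converting back: u = 0.9349 × 3.00 × 10^8 m/s.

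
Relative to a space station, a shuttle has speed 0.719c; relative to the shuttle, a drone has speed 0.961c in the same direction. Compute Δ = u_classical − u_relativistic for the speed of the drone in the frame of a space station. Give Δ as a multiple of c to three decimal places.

Δ = 0.686c

Galilean: u_cl = 0.961 + 0.719 = 1.6800.
Relativistic: u_rel = (0.961 + 0.719) / (1 + 0.961·0.719) = 1.6800/1.6910 = 0.9935.
Δ = 1.6800 − 0.9935 = 0.6865.
(The classical prediction exceeds c; the relativistic result does not.)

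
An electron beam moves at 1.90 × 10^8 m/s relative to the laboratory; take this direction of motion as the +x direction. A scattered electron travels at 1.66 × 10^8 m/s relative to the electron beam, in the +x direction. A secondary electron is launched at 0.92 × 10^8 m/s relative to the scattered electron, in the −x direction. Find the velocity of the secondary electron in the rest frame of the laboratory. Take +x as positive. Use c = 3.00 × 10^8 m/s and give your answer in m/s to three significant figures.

+2.35 × 10^8 m/s

Apply u = (u' + v)/(1 + u'v/c²) successively, working outward toward the laboratory.
(Dividing each given speed by c = 3.00 × 10^8 m/s to work in units of c.)
Start: velocity of the electron beam relative to the laboratory = 0.6333c.
Compose with the scattered electron (u' = 0.553 in the electron beam frame): u_1 = (0.553 + 0.633) / (1 + 0.553·0.633) = 1.1867/1.3504 = 0.8787.
Compose with the secondary electron (u' = -0.307 in the scattered electron frame): u_2 = (-0.307 + 0.879) / (1 + (-0.307)·0.879) = 0.5721/0.7305 = 0.7831.
So u = 0.7831 × 3.00 × 10^8 m/s.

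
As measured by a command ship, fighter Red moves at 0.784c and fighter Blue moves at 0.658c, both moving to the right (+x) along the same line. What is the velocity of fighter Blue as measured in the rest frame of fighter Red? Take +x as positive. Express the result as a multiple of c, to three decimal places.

-0.260c

β_A = 0.784, β_B = 0.658.
Transform to A's frame with the inverse velocity-addition law: u' = (u − v)/(1 − uv/c²), taking u = β_B and v = β_A.
u' = (0.658 − 0.784) / (1 − (0.784)(0.658)) = -0.1260/0.4841 = -0.2603.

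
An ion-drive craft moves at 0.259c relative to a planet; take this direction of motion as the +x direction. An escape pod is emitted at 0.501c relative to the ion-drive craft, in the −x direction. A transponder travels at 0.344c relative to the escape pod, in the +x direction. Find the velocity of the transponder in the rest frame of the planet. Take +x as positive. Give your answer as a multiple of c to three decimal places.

Apply u = (u' + v)/(1 + u'v/c²) successively, working outward toward the planet.
Start: velocity of the ion-drive craft relative to the planet = 0.2590c.
Compose with the escape pod (u' = -0.501 in the ion-drive craft frame): u_1 = (-0.501 + 0.259) / (1 + (-0.501)·0.259) = -0.2420/0.8702 = -0.2781.
Compose with the transponder (u' = 0.344 in the escape pod frame): u_2 = (0.344 + (-0.278)) / (1 + 0.344·(-0.278)) = 0.0659/0.9043 = 0.0729.

+0.073c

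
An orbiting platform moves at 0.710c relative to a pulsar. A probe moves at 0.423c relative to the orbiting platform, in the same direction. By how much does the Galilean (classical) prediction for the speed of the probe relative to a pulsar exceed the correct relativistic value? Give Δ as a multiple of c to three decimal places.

Galilean: u_cl = 0.423 + 0.710 = 1.1330.
Relativistic: u_rel = (0.423 + 0.710) / (1 + 0.423·0.710) = 1.1330/1.3003 = 0.8713.
Δ = 1.1330 − 0.8713 = 0.2617.
(The classical prediction exceeds c; the relativistic result does not.)

Δ = 0.262c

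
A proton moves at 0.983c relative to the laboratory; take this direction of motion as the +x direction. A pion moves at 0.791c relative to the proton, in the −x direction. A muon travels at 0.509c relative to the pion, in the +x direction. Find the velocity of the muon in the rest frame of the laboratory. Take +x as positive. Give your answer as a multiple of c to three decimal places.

+0.953c

Apply u = (u' + v)/(1 + u'v/c²) successively, working outward toward the laboratory.
Start: velocity of the proton relative to the laboratory = 0.9830c.
Compose with the pion (u' = -0.791 in the proton frame): u_1 = (-0.791 + 0.983) / (1 + (-0.791)·0.983) = 0.1920/0.2224 = 0.8631.
Compose with the muon (u' = 0.509 in the pion frame): u_2 = (0.509 + 0.863) / (1 + 0.509·0.863) = 1.3721/1.4393 = 0.9533.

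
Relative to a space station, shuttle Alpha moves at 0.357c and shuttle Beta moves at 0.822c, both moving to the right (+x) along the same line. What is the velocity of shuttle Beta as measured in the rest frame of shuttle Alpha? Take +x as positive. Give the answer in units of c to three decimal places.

β_A = 0.357, β_B = 0.822.
Transform to A's frame with the inverse velocity-addition law: u' = (u − v)/(1 − uv/c²), taking u = β_B and v = β_A.
u' = (0.822 − 0.357) / (1 − (0.357)(0.822)) = 0.4650/0.7065 = 0.6581.

+0.658c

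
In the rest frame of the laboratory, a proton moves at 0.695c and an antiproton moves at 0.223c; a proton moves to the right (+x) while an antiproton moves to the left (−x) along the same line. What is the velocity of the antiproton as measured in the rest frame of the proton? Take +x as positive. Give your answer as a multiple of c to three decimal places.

β_A = 0.695, β_B = -0.223.
Transform to A's frame with the inverse velocity-addition law: u' = (u − v)/(1 − uv/c²), taking u = β_B and v = β_A.
u' = (-0.223 − 0.695) / (1 − (0.695)(-0.223)) = -0.9180/1.1550 = -0.7948.

-0.795c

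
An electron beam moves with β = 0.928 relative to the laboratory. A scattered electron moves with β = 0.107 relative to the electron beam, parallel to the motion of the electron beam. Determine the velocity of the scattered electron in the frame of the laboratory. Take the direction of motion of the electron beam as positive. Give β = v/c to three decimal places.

β = 0.942

With v = 0.928 and u' = 0.107 (in units of c),
u = (u' + v)/(1 + u'v/c²):
u = (0.107 + 0.928) / (1 + 0.107·0.928) = 1.0350/1.0993 = 0.9415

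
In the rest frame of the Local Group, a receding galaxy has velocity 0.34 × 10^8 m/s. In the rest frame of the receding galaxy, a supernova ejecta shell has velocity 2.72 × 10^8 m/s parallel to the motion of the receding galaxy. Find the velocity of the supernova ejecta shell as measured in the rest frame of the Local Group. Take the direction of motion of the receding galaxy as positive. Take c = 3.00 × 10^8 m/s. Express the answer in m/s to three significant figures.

In units of c (dividing by 3.00 × 10^8 m/s): v = 0.113, u' = 0.907.
u = (u' + v)/(1 + u'v/c²):
u = (0.907 + 0.113) / (1 + 0.907·0.113) = 1.0200/1.1028 = 0.9250
Converting back: u = 0.9250 × 3.00 × 10^8 m/s.

2.77 × 10^8 m/s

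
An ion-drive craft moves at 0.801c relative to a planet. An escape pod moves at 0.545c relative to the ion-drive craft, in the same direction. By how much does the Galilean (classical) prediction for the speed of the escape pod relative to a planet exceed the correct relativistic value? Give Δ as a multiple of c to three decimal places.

Δ = 0.409c

Galilean: u_cl = 0.545 + 0.801 = 1.3460.
Relativistic: u_rel = (0.545 + 0.801) / (1 + 0.545·0.801) = 1.3460/1.4365 = 0.9370.
Δ = 1.3460 − 0.9370 = 0.4090.
(The classical prediction exceeds c; the relativistic result does not.)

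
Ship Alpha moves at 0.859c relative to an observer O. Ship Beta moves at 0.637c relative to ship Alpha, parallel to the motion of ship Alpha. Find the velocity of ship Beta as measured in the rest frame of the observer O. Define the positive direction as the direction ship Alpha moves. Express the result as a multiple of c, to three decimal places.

With v = 0.859 and u' = 0.637 (in units of c),
u = (u' + v)/(1 + u'v/c²):
u = (0.637 + 0.859) / (1 + 0.637·0.859) = 1.4960/1.5472 = 0.9669

0.967c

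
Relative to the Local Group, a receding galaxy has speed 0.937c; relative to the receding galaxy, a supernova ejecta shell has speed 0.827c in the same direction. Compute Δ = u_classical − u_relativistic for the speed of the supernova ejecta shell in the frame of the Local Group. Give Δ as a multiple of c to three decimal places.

Δ = 0.770c

Galilean: u_cl = 0.827 + 0.937 = 1.7640.
Relativistic: u_rel = (0.827 + 0.937) / (1 + 0.827·0.937) = 1.7640/1.7749 = 0.9939.
Δ = 1.7640 − 0.9939 = 0.7701.
(The classical prediction exceeds c; the relativistic result does not.)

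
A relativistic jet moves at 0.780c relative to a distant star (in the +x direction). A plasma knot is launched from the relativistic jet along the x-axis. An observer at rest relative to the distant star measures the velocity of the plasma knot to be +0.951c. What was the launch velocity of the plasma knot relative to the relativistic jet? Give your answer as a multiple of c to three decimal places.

+0.662c

Invert the composition law: u' = (u − v)/(1 − uv/c²).
u' = (0.951 − 0.780) / (1 − (0.951)(0.780)) = 0.1710/0.2582 = 0.6622.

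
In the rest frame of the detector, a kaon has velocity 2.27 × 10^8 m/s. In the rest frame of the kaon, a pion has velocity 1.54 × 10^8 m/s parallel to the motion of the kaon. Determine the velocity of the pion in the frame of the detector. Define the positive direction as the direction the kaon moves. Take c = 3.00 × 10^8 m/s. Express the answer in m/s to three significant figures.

In units of c (dividing by 3.00 × 10^8 m/s): v = 0.757, u' = 0.513.
u = (u' + v)/(1 + u'v/c²):
u = (0.513 + 0.757) / (1 + 0.513·0.757) = 1.2700/1.3884 = 0.9147
Converting back: u = 0.9147 × 3.00 × 10^8 m/s.

2.74 × 10^8 m/s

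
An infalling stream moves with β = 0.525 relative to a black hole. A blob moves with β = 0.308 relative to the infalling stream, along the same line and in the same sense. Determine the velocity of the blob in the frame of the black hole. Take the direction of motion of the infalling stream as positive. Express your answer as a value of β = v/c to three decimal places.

β = 0.717

With v = 0.525 and u' = 0.308 (in units of c),
u = (u' + v)/(1 + u'v/c²):
u = (0.308 + 0.525) / (1 + 0.308·0.525) = 0.8330/1.1617 = 0.7171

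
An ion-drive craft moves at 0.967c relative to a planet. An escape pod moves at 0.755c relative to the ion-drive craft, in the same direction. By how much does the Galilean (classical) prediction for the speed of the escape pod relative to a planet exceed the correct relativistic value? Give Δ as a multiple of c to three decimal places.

Δ = 0.727c

Galilean: u_cl = 0.755 + 0.967 = 1.7220.
Relativistic: u_rel = (0.755 + 0.967) / (1 + 0.755·0.967) = 1.7220/1.7301 = 0.9953.
Δ = 1.7220 − 0.9953 = 0.7267.
(The classical prediction exceeds c; the relativistic result does not.)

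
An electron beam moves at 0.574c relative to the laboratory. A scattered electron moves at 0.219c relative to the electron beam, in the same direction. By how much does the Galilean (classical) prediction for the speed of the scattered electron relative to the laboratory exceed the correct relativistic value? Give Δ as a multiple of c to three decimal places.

Galilean: u_cl = 0.219 + 0.574 = 0.7930.
Relativistic: u_rel = (0.219 + 0.574) / (1 + 0.219·0.574) = 0.7930/1.1257 = 0.7044.
Δ = 0.7930 − 0.7044 = 0.0886.

Δ = 0.089c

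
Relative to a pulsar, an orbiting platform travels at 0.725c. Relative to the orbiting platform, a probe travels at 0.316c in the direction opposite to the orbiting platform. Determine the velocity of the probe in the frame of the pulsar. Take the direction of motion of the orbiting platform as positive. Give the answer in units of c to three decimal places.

With v = 0.725 and u' = -0.316 (in units of c),
u = (u' + v)/(1 + u'v/c²):
u = (-0.316 + 0.725) / (1 + (-0.316)·0.725) = 0.4090/0.7709 = 0.5305
(Galilean addition would give +0.409c.)

+0.531c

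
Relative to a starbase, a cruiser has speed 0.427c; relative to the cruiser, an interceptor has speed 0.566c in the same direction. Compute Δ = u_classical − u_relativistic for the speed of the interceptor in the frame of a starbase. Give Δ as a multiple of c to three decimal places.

Galilean: u_cl = 0.566 + 0.427 = 0.9930.
Relativistic: u_rel = (0.566 + 0.427) / (1 + 0.566·0.427) = 0.9930/1.2417 = 0.7997.
Δ = 0.9930 − 0.7997 = 0.1933.

Δ = 0.193c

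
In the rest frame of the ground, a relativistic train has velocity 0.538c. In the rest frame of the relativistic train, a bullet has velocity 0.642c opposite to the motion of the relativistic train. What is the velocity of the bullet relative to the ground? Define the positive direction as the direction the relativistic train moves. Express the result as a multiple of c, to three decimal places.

-0.159c

With v = 0.538 and u' = -0.642 (in units of c),
u = (u' + v)/(1 + u'v/c²):
u = (-0.642 + 0.538) / (1 + (-0.642)·0.538) = -0.1040/0.6546 = -0.1589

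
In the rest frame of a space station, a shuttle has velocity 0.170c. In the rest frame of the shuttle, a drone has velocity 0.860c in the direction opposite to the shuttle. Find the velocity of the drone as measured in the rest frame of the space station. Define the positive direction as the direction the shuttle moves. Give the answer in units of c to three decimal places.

With v = 0.170 and u' = -0.860 (in units of c),
u = (u' + v)/(1 + u'v/c²):
u = (-0.860 + 0.170) / (1 + (-0.860)·0.170) = -0.6900/0.8538 = -0.8082

-0.808c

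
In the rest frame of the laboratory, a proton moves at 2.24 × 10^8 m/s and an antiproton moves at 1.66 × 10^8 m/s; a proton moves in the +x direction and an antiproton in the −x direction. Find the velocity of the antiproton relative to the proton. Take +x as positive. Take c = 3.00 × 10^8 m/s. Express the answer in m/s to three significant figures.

-2.76 × 10^8 m/s

β_A = 0.747, β_B = -0.553 (dividing each by c = 3.00 × 10^8 m/s).
Transform to A's frame with the inverse velocity-addition law: u' = (u − v)/(1 − uv/c²), taking u = β_B and v = β_A.
u' = (-0.553 − 0.747) / (1 − (0.747)(-0.553)) = -1.3000/1.4132 = -0.9199.
u' = -0.9199 × 3.00 × 10^8 m/s.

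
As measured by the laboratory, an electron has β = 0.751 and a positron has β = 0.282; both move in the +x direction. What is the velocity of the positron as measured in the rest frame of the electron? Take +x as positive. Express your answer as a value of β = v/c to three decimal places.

β_A = 0.751, β_B = 0.282.
Transform to A's frame with the inverse velocity-addition law: u' = (u − v)/(1 − uv/c²), taking u = β_B and v = β_A.
u' = (0.282 − 0.751) / (1 − (0.751)(0.282)) = -0.4690/0.7882 = -0.5950.

β = -0.595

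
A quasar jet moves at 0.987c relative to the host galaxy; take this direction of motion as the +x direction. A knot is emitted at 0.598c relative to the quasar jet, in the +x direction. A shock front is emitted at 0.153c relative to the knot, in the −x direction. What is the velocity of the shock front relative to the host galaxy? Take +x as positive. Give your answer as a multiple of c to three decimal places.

+0.996c

Apply u = (u' + v)/(1 + u'v/c²) successively, working outward toward the host galaxy.
Start: velocity of the quasar jet relative to the host galaxy = 0.9870c.
Compose with the knot (u' = 0.598 in the quasar jet frame): u_1 = (0.598 + 0.987) / (1 + 0.598·0.987) = 1.5850/1.5902 = 0.9967.
Compose with the shock front (u' = -0.153 in the knot frame): u_2 = (-0.153 + 0.997) / (1 + (-0.153)·0.997) = 0.8437/0.8475 = 0.9955.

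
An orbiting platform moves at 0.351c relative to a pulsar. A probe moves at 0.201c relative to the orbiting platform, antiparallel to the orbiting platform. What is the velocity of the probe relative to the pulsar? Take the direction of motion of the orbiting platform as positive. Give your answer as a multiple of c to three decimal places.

+0.161c

With v = 0.351 and u' = -0.201 (in units of c),
u = (u' + v)/(1 + u'v/c²):
u = (-0.201 + 0.351) / (1 + (-0.201)·0.351) = 0.1500/0.9294 = 0.1614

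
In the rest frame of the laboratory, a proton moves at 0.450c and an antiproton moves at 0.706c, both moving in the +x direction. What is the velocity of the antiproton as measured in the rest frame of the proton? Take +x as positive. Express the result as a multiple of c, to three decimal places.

+0.375c

β_A = 0.450, β_B = 0.706.
Transform to A's frame with the inverse velocity-addition law: u' = (u − v)/(1 − uv/c²), taking u = β_B and v = β_A.
u' = (0.706 − 0.450) / (1 − (0.450)(0.706)) = 0.2560/0.6823 = 0.3752.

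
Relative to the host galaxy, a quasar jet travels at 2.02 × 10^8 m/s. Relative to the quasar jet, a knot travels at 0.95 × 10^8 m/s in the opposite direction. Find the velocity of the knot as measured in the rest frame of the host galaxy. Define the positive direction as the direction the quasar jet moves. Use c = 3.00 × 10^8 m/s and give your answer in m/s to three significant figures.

+1.36 × 10^8 m/s

In units of c (dividing by 3.00 × 10^8 m/s): v = 0.673, u' = -0.317.
u = (u' + v)/(1 + u'v/c²):
u = (-0.317 + 0.673) / (1 + (-0.317)·0.673) = 0.3567/0.7868 = 0.4533
Converting back: u = 0.4533 × 3.00 × 10^8 m/s.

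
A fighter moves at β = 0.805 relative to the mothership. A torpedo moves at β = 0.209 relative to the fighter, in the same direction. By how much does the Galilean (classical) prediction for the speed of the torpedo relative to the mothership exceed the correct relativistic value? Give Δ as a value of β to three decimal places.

Galilean: u_cl = 0.209 + 0.805 = 1.0140.
Relativistic: u_rel = (0.209 + 0.805) / (1 + 0.209·0.805) = 1.0140/1.1682 = 0.8680.
Δ = 1.0140 − 0.8680 = 0.1460.
(The classical prediction exceeds c; the relativistic result does not.)

Δ = 0.146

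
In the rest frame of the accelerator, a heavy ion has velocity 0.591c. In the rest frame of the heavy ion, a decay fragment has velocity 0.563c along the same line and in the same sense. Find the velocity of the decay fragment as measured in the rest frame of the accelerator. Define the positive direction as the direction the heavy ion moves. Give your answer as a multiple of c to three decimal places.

0.866c

With v = 0.591 and u' = 0.563 (in units of c),
u = (u' + v)/(1 + u'v/c²):
u = (0.563 + 0.591) / (1 + 0.563·0.591) = 1.1540/1.3327 = 0.8659
(Galilean addition would give +1.154c, exceeding c.)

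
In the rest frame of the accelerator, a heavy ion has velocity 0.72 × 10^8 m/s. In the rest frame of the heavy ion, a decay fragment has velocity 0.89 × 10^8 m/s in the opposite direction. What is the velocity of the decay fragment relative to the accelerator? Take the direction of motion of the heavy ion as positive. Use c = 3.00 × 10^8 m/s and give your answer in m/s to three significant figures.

In units of c (dividing by 3.00 × 10^8 m/s): v = 0.240, u' = -0.297.
u = (u' + v)/(1 + u'v/c²):
u = (-0.297 + 0.240) / (1 + (-0.297)·0.240) = -0.0567/0.9288 = -0.0610
Converting back: u = -0.0610 × 3.00 × 10^8 m/s.

-1.83 × 10^7 m/s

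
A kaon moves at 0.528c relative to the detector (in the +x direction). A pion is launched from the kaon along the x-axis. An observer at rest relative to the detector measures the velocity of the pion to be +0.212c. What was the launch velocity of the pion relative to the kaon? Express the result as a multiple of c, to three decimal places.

-0.356c

Invert the composition law: u' = (u − v)/(1 − uv/c²).
u' = (0.212 − 0.528) / (1 − (0.212)(0.528)) = -0.3160/0.8881 = -0.3558.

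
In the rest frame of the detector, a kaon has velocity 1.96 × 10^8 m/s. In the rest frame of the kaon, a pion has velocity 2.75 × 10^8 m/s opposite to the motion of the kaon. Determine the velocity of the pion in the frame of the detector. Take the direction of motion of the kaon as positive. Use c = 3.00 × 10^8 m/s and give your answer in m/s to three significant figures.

In units of c (dividing by 3.00 × 10^8 m/s): v = 0.653, u' = -0.917.
u = (u' + v)/(1 + u'v/c²):
u = (-0.917 + 0.653) / (1 + (-0.917)·0.653) = -0.2633/0.4011 = -0.6565
(Galilean addition would give -0.263c.)
Converting back: u = -0.6565 × 3.00 × 10^8 m/s.

-1.97 × 10^8 m/s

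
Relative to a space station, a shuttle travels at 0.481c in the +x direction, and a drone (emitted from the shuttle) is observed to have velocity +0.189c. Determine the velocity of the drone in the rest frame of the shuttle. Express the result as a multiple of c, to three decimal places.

-0.321c

Invert the composition law: u' = (u − v)/(1 − uv/c²).
u' = (0.189 − 0.481) / (1 − (0.189)(0.481)) = -0.2920/0.9091 = -0.3212.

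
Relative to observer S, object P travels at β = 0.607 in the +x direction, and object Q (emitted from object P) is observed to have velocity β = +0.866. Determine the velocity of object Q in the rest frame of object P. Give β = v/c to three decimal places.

Invert the composition law: u' = (u − v)/(1 − uv/c²).
u' = (0.866 − 0.607) / (1 − (0.866)(0.607)) = 0.2590/0.4743 = 0.5460.

β = +0.546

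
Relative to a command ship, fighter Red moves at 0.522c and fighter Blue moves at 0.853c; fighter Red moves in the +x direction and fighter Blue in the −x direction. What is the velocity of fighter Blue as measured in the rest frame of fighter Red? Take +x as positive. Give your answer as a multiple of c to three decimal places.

-0.951c

β_A = 0.522, β_B = -0.853.
Transform to A's frame with the inverse velocity-addition law: u' = (u − v)/(1 − uv/c²), taking u = β_B and v = β_A.
u' = (-0.853 − 0.522) / (1 − (0.522)(-0.853)) = -1.3750/1.4453 = -0.9514.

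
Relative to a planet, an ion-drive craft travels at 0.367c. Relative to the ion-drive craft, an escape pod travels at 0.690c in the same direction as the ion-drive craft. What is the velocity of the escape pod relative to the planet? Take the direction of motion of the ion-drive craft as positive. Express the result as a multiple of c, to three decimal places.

With v = 0.367 and u' = 0.690 (in units of c),
u = (u' + v)/(1 + u'v/c²):
u = (0.690 + 0.367) / (1 + 0.690·0.367) = 1.0570/1.2532 = 0.8434

0.843c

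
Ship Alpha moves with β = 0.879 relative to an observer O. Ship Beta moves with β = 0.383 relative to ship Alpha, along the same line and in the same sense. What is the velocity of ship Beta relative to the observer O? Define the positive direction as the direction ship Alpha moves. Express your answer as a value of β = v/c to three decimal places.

β = 0.944

With v = 0.879 and u' = 0.383 (in units of c),
u = (u' + v)/(1 + u'v/c²):
u = (0.383 + 0.879) / (1 + 0.383·0.879) = 1.2620/1.3367 = 0.9441
(Galilean addition would give +1.262c, exceeding c.)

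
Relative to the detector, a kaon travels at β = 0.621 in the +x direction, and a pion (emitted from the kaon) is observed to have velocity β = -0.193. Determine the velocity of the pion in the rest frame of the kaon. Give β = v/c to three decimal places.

β = -0.727

Invert the composition law: u' = (u − v)/(1 − uv/c²).
u' = (-0.193 − 0.621) / (1 − (-0.193)(0.621)) = -0.8140/1.1199 = -0.7269.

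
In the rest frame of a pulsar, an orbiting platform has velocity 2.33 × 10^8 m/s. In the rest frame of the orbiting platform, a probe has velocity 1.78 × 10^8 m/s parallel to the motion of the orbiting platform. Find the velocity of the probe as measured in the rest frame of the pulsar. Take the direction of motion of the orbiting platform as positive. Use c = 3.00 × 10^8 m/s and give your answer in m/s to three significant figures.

2.81 × 10^8 m/s

In units of c (dividing by 3.00 × 10^8 m/s): v = 0.777, u' = 0.593.
u = (u' + v)/(1 + u'v/c²):
u = (0.593 + 0.777) / (1 + 0.593·0.777) = 1.3700/1.4608 = 0.9378
(Galilean addition would give +1.370c, exceeding c.)
Converting back: u = 0.9378 × 3.00 × 10^8 m/s.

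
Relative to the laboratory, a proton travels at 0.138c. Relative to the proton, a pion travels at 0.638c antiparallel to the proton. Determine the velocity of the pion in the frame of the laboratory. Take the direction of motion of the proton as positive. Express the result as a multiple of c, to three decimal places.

With v = 0.138 and u' = -0.638 (in units of c),
u = (u' + v)/(1 + u'v/c²):
u = (-0.638 + 0.138) / (1 + (-0.638)·0.138) = -0.5000/0.9120 = -0.5483

-0.548c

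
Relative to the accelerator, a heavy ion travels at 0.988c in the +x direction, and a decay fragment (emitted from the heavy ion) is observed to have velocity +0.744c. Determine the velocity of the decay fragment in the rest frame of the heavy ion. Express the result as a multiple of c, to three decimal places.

Invert the composition law: u' = (u − v)/(1 − uv/c²).
u' = (0.744 − 0.988) / (1 − (0.744)(0.988)) = -0.2440/0.2649 = -0.9210.

-0.921c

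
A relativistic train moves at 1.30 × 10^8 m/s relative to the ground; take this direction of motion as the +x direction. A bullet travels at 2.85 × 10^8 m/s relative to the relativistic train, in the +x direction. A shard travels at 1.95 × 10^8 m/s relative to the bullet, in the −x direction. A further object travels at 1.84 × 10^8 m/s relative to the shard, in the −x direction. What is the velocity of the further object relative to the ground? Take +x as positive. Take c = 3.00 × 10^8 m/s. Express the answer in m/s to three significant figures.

+2.00 × 10^8 m/s

Apply u = (u' + v)/(1 + u'v/c²) successively, working outward toward the ground.
(Dividing each given speed by c = 3.00 × 10^8 m/s to work in units of c.)
Start: velocity of the relativistic train relative to the ground = 0.4333c.
Compose with the bullet (u' = 0.950 in the relativistic train frame): u_1 = (0.950 + 0.433) / (1 + 0.950·0.433) = 1.3833/1.4117 = 0.9799.
Compose with the shard (u' = -0.650 in the bullet frame): u_2 = (-0.650 + 0.980) / (1 + (-0.650)·0.980) = 0.3299/0.3630 = 0.9088.
Compose with the further object (u' = -0.613 in the shard frame): u_3 = (-0.613 + 0.909) / (1 + (-0.613)·0.909) = 0.2954/0.4426 = 0.6675.
So u = 0.6675 × 3.00 × 10^8 m/s.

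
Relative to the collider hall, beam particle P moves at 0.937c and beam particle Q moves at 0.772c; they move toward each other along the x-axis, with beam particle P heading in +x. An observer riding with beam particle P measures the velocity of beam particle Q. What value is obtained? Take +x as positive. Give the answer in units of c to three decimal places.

-0.992c

β_A = 0.937, β_B = -0.772.
Transform to A's frame with the inverse velocity-addition law: u' = (u − v)/(1 − uv/c²), taking u = β_B and v = β_A.
u' = (-0.772 − 0.937) / (1 − (0.937)(-0.772)) = -1.7090/1.7234 = -0.9917.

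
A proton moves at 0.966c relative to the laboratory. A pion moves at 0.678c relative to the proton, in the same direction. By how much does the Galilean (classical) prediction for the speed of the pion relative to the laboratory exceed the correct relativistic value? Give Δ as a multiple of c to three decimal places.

Galilean: u_cl = 0.678 + 0.966 = 1.6440.
Relativistic: u_rel = (0.678 + 0.966) / (1 + 0.678·0.966) = 1.6440/1.6549 = 0.9934.
Δ = 1.6440 − 0.9934 = 0.6506.
(The classical prediction exceeds c; the relativistic result does not.)

Δ = 0.651c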